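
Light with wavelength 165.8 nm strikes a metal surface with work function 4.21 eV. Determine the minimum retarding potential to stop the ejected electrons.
3.2679 V

The stopping potential V_s satisfies: eV_s = KE_max

First, find KE_max using Einstein's equation:
E_photon = hc/λ = 7.4779 eV
KE_max = E_photon - φ = 7.4779 - 4.21 = 3.2679 eV

Since eV_s = KE_max:
V_s = KE_max/e = 3.2679 V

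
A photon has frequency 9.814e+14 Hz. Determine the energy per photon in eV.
4.0587 eV

Using E = hf:

E = hf = (6.626×10⁻³⁴ J·s)(9.814e+14 Hz)
E = 4.0587 eV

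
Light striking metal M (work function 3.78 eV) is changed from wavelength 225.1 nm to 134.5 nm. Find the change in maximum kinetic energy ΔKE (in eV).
3.7102 eV

Using Einstein's equation: KE_max = hc/λ - φ

For λ₁ = 225.1 nm:
KE₁ = hc/λ₁ - φ = 5.5080 - 3.78 = 1.7280 eV

For λ₂ = 134.5 nm:
KE₂ = hc/λ₂ - φ = 9.2182 - 3.78 = 5.4382 eV

Change in KE:
ΔKE = KE₂ - KE₁ = 5.4382 - 1.7280 = 3.7102 eV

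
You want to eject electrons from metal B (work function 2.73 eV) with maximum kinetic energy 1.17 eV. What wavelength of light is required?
317.91 nm

From Einstein's equation: KE_max = hc/λ - φ

Rearranging for λ:
hc/λ = KE_max + φ
λ = hc/(KE_max + φ)

Required photon energy:
E_photon = KE_max + φ = 1.17 + 2.73 = 3.90 eV

Required wavelength:
λ = hc/E_photon = (6.626×10⁻³⁴)(3×10⁸) / (3.90 × 1.602×10⁻¹⁹)
λ = 317.91 nm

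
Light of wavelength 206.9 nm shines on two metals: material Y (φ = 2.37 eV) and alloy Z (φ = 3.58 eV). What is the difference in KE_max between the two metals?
1.2100 eV

Using KE_max = hc/λ - φ for each metal:

Photon energy: E = hc/λ = 5.9925 eV

For material Y (φ₁ = 2.37 eV):
KE₁ = E - φ₁ = 5.9925 - 2.37 = 3.6225 eV

For alloy Z (φ₂ = 3.58 eV):
KE₂ = E - φ₂ = 5.9925 - 3.58 = 2.4125 eV

Difference:
ΔKE = KE₁ - KE₂ = 3.6225 - 2.4125 = 1.2100 eV

Note: The difference equals the difference in work functions: 3.58 - 2.37 = 1.21 eV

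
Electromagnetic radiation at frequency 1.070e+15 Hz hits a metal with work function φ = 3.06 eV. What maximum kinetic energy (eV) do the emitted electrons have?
1.3652 eV

Using Einstein's photoelectric equation: KE_max = hf - φ

First, calculate the photon energy:
E_photon = hf = (6.626×10⁻³⁴ J·s)(1.070e+15 Hz)
E_photon = 4.4252 eV

Then, the maximum kinetic energy:
KE_max = E_photon - φ = 4.4252 eV - 3.06 eV = 1.3652 eV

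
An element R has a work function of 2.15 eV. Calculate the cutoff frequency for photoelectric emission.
5.1987e+14 Hz

The threshold frequency is when the photon energy equals the work function:
hf₀ = φ

Solving for f₀:
f₀ = φ/h = (2.15 eV × 1.602×10⁻¹⁹ J/eV) / (6.626×10⁻³⁴ J·s)
f₀ = 5.1987e+14 Hz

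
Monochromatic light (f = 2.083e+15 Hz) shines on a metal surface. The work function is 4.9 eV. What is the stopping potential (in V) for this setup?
3.7146 V

The stopping potential V_s satisfies: eV_s = KE_max

First, find KE_max using Einstein's equation:
E_photon = hf = (6.626×10⁻³⁴ J·s)(2.083e+15 Hz) = 8.6146 eV
KE_max = E_photon - φ = 8.6146 - 4.9 = 3.7146 eV

Since eV_s = KE_max:
V_s = KE_max/e = 3.7146 V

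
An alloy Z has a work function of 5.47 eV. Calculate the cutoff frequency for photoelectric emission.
1.3226e+15 Hz

The threshold frequency is when the photon energy equals the work function:
hf₀ = φ

Solving for f₀:
f₀ = φ/h = (5.47 eV × 1.602×10⁻¹⁹ J/eV) / (6.626×10⁻³⁴ J·s)
f₀ = 1.3226e+15 Hz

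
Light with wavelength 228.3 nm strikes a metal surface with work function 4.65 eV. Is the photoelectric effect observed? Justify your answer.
Yes

For photoemission, the photon energy must exceed the work function.

Photon energy: E = hc/λ = 5.4308 eV
Work function: φ = 4.65 eV

Since E_photon (5.4308 eV) > φ (4.65 eV), photoemission WILL occur.
The threshold wavelength is λ₀ = hc/φ = 266.6 nm.
Since 228.3 nm < 266.6 nm, the light has sufficient energy.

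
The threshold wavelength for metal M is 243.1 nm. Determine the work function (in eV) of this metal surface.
5.10 eV

At the threshold wavelength, photon energy equals work function:
φ = hc/λ₀

Calculating:
φ = (6.626×10⁻³⁴ J·s)(3×10⁸ m/s) / (243.1×10⁻⁹ m)
φ = 5.10 eV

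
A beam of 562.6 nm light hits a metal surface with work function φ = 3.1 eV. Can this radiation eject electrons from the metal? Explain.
No

For photoemission, the photon energy must exceed the work function.

Photon energy: E = hc/λ = 2.2038 eV
Work function: φ = 3.1 eV

Since E_photon (2.2038 eV) < φ (3.1 eV), photoemission will NOT occur.
The threshold wavelength is λ₀ = hc/φ = 399.9 nm.
Since 562.6 nm > 399.9 nm, the photons lack sufficient energy.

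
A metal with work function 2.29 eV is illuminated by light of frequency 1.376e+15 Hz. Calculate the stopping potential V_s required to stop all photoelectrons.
3.4007 V

The stopping potential V_s satisfies: eV_s = KE_max

First, find KE_max using Einstein's equation:
E_photon = hf = (6.626×10⁻³⁴ J·s)(1.376e+15 Hz) = 5.6907 eV
KE_max = E_photon - φ = 5.6907 - 2.29 = 3.4007 eV

Since eV_s = KE_max:
V_s = KE_max/e = 3.4007 V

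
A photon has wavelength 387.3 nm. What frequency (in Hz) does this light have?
7.7406e+14 Hz

Using the wave equation: c = fλ

Solving for frequency:
f = c/λ = (3×10⁸ m/s) / (387.3×10⁻⁹ m)
f = 7.7406e+14 Hz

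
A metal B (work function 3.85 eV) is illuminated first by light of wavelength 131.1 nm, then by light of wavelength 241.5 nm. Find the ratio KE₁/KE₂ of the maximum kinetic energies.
4.3673

Using Einstein's equation: KE_max = hc/λ - φ

For λ₁ = 131.1 nm:
E₁ = hc/λ₁ = 9.4572 eV
KE₁ = E₁ - φ = 9.4572 - 3.85 = 5.6072 eV

For λ₂ = 241.5 nm:
E₂ = hc/λ₂ = 5.1339 eV
KE₂ = E₂ - φ = 5.1339 - 3.85 = 1.2839 eV

Ratio: KE₁/KE₂ = 5.6072/1.2839 = 4.3673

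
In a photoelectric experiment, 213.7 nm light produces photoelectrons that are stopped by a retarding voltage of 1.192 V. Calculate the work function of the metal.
4.61 eV

The stopping potential gives the maximum kinetic energy: KE_max = eV_s = 1.192 eV

From Einstein's photoelectric equation: KE_max = hc/λ - φ
Rearranging: φ = hc/λ - KE_max

Calculate photon energy:
E_photon = hc/λ = (6.626×10⁻³⁴ J·s)(3×10⁸ m/s) / (213.7×10⁻⁹ m) = 5.8018 eV

Therefore:
φ = 5.8018 - 1.192 = 4.61 eV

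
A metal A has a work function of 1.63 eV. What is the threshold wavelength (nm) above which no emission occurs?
760.64 nm

The threshold wavelength is when the photon energy equals the work function:
hc/λ₀ = φ

Solving for λ₀:
λ₀ = hc/φ = (6.626×10⁻³⁴ J·s)(3×10⁸ m/s) / (1.63 eV × 1.602×10⁻¹⁹ J/eV)
λ₀ = 760.64 nm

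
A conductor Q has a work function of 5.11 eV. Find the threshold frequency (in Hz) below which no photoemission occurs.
1.2356e+15 Hz

The threshold frequency is when the photon energy equals the work function:
hf₀ = φ

Solving for f₀:
f₀ = φ/h = (5.11 eV × 1.602×10⁻¹⁹ J/eV) / (6.626×10⁻³⁴ J·s)
f₀ = 1.2356e+15 Hz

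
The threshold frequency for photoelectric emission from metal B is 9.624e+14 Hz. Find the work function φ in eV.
3.98 eV

At the threshold frequency, photon energy equals work function:
φ = hf₀

Calculating:
φ = (6.626×10⁻³⁴ J·s)(9.624e+14 Hz)
φ = 3.98 eV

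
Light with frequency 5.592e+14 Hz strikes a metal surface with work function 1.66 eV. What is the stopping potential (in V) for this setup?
0.6527 V

The stopping potential V_s satisfies: eV_s = KE_max

First, find KE_max using Einstein's equation:
E_photon = hf = (6.626×10⁻³⁴ J·s)(5.592e+14 Hz) = 2.3127 eV
KE_max = E_photon - φ = 2.3127 - 1.66 = 0.6527 eV

Since eV_s = KE_max:
V_s = KE_max/e = 0.6527 V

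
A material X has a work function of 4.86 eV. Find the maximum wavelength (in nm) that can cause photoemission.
255.11 nm

The threshold wavelength is when the photon energy equals the work function:
hc/λ₀ = φ

Solving for λ₀:
λ₀ = hc/φ = (6.626×10⁻³⁴ J·s)(3×10⁸ m/s) / (4.86 eV × 1.602×10⁻¹⁹ J/eV)
λ₀ = 255.11 nm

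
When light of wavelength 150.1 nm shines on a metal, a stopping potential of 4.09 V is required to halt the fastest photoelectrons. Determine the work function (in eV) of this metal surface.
4.17 eV

The stopping potential gives the maximum kinetic energy: KE_max = eV_s = 4.09 eV

From Einstein's photoelectric equation: KE_max = hc/λ - φ
Rearranging: φ = hc/λ - KE_max

Calculate photon energy:
E_photon = hc/λ = (6.626×10⁻³⁴ J·s)(3×10⁸ m/s) / (150.1×10⁻⁹ m) = 8.2601 eV

Therefore:
φ = 8.2601 - 4.09 = 4.17 eV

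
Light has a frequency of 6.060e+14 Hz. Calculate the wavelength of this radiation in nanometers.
494.71 nm

Using the wave equation: c = fλ

Solving for wavelength:
λ = c/f = (3×10⁸ m/s) / (6.060e+14 Hz)
λ = 494.71 nm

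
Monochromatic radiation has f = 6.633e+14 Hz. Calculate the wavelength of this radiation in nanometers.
451.97 nm

Using the wave equation: c = fλ

Solving for wavelength:
λ = c/f = (3×10⁸ m/s) / (6.633e+14 Hz)
λ = 451.97 nm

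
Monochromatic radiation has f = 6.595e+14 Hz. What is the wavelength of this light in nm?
454.58 nm

Using the wave equation: c = fλ

Solving for wavelength:
λ = c/f = (3×10⁸ m/s) / (6.595e+14 Hz)
λ = 454.58 nm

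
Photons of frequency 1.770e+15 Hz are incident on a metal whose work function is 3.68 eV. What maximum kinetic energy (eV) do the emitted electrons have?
3.6401 eV

Using Einstein's photoelectric equation: KE_max = hf - φ

First, calculate the photon energy:
E_photon = hf = (6.626×10⁻³⁴ J·s)(1.770e+15 Hz)
E_photon = 7.3201 eV

Then, the maximum kinetic energy:
KE_max = E_photon - φ = 7.3201 eV - 3.68 eV = 3.6401 eV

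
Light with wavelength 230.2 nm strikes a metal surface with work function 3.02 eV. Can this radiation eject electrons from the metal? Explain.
Yes

For photoemission, the photon energy must exceed the work function.

Photon energy: E = hc/λ = 5.3859 eV
Work function: φ = 3.02 eV

Since E_photon (5.3859 eV) > φ (3.02 eV), photoemission WILL occur.
The threshold wavelength is λ₀ = hc/φ = 410.5 nm.
Since 230.2 nm < 410.5 nm, the light has sufficient energy.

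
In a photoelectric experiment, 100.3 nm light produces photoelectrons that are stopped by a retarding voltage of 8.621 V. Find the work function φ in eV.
3.74 eV

The stopping potential gives the maximum kinetic energy: KE_max = eV_s = 8.621 eV

From Einstein's photoelectric equation: KE_max = hc/λ - φ
Rearranging: φ = hc/λ - KE_max

Calculate photon energy:
E_photon = hc/λ = (6.626×10⁻³⁴ J·s)(3×10⁸ m/s) / (100.3×10⁻⁹ m) = 12.3613 eV

Therefore:
φ = 12.3613 - 8.621 = 3.74 eV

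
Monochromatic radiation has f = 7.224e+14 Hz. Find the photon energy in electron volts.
2.9876 eV

Using E = hf:

E = hf = (6.626×10⁻³⁴ J·s)(7.224e+14 Hz)
E = 2.9876 eV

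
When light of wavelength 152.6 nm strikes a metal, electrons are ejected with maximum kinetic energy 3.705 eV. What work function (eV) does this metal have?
4.42 eV

From Einstein's photoelectric equation: KE_max = hf - φ = hc/λ - φ

Rearranging for φ:
φ = hc/λ - KE_max

Calculate photon energy:
E_photon = hc/λ = 8.1248 eV

Therefore:
φ = 8.1248 - 3.705 = 4.42 eV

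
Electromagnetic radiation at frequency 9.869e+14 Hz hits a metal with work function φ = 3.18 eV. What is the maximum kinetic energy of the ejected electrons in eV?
0.9015 eV

Using Einstein's photoelectric equation: KE_max = hf - φ

First, calculate the photon energy:
E_photon = hf = (6.626×10⁻³⁴ J·s)(9.869e+14 Hz)
E_photon = 4.0815 eV

Then, the maximum kinetic energy:
KE_max = E_photon - φ = 4.0815 eV - 3.18 eV = 0.9015 eV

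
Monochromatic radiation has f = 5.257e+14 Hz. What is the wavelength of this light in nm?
570.27 nm

Using the wave equation: c = fλ

Solving for wavelength:
λ = c/f = (3×10⁸ m/s) / (5.257e+14 Hz)
λ = 570.27 nm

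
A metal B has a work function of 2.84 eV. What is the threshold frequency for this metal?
6.8671e+14 Hz

The threshold frequency is when the photon energy equals the work function:
hf₀ = φ

Solving for f₀:
f₀ = φ/h = (2.84 eV × 1.602×10⁻¹⁹ J/eV) / (6.626×10⁻³⁴ J·s)
f₀ = 6.8671e+14 Hz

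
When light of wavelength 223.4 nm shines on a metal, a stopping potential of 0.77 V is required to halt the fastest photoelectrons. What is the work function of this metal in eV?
4.78 eV

The stopping potential gives the maximum kinetic energy: KE_max = eV_s = 0.77 eV

From Einstein's photoelectric equation: KE_max = hc/λ - φ
Rearranging: φ = hc/λ - KE_max

Calculate photon energy:
E_photon = hc/λ = (6.626×10⁻³⁴ J·s)(3×10⁸ m/s) / (223.4×10⁻⁹ m) = 5.5499 eV

Therefore:
φ = 5.5499 - 0.77 = 4.78 eV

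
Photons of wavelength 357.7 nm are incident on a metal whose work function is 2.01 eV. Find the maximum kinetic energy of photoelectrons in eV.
1.4562 eV

Using Einstein's photoelectric equation: KE_max = hf - φ = hc/λ - φ

First, calculate the photon energy:
E_photon = hc/λ = (6.626×10⁻³⁴ J·s)(3×10⁸ m/s) / (357.7×10⁻⁹ m)
E_photon = 3.4662 eV

Then, the maximum kinetic energy:
KE_max = E_photon - φ = 3.4662 eV - 2.01 eV = 1.4562 eV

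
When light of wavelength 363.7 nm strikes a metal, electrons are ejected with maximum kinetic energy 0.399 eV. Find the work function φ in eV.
3.01 eV

From Einstein's photoelectric equation: KE_max = hf - φ = hc/λ - φ

Rearranging for φ:
φ = hc/λ - KE_max

Calculate photon energy:
E_photon = hc/λ = 3.4090 eV

Therefore:
φ = 3.4090 - 0.399 = 3.01 eV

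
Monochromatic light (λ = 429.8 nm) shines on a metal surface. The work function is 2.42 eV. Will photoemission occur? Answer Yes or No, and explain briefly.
Yes

For photoemission, the photon energy must exceed the work function.

Photon energy: E = hc/λ = 2.8847 eV
Work function: φ = 2.42 eV

Since E_photon (2.8847 eV) > φ (2.42 eV), photoemission WILL occur.
The threshold wavelength is λ₀ = hc/φ = 512.3 nm.
Since 429.8 nm < 512.3 nm, the light has sufficient energy.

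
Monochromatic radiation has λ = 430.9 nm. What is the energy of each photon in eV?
2.8773 eV

Using E = hf = hc/λ:

E = hc/λ = (6.626×10⁻³⁴ J·s)(3×10⁸ m/s) / (430.9×10⁻⁹ m)
E = 2.8773 eV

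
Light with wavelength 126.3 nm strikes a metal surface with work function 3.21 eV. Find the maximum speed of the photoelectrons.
1.5245e+06 m/s

First, find the maximum kinetic energy:
E_photon = hc/λ = 9.8166 eV
KE_max = E_photon - φ = 9.8166 - 3.21 = 6.6066 eV

Convert to Joules: KE_max = 6.6066 × 1.602×10⁻¹⁹ J = 1.0585e-18 J

Then use KE = ½mv² to find velocity:
v = √(2·KE/m) = √(2 × 1.0585e-18 J / 9.109e-31 kg)
v = 1.5245e+06 m/s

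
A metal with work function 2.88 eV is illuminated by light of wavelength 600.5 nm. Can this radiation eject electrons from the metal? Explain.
No

For photoemission, the photon energy must exceed the work function.

Photon energy: E = hc/λ = 2.0647 eV
Work function: φ = 2.88 eV

Since E_photon (2.0647 eV) < φ (2.88 eV), photoemission will NOT occur.
The threshold wavelength is λ₀ = hc/φ = 430.5 nm.
Since 600.5 nm > 430.5 nm, the photons lack sufficient energy.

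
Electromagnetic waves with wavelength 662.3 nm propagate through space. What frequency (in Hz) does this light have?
4.5265e+14 Hz

Using the wave equation: c = fλ

Solving for frequency:
f = c/λ = (3×10⁸ m/s) / (662.3×10⁻⁹ m)
f = 4.5265e+14 Hz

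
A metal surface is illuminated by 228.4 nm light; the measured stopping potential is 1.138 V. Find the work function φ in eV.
4.29 eV

The stopping potential gives the maximum kinetic energy: KE_max = eV_s = 1.138 eV

From Einstein's photoelectric equation: KE_max = hc/λ - φ
Rearranging: φ = hc/λ - KE_max

Calculate photon energy:
E_photon = hc/λ = (6.626×10⁻³⁴ J·s)(3×10⁸ m/s) / (228.4×10⁻⁹ m) = 5.4284 eV

Therefore:
φ = 5.4284 - 1.138 = 4.29 eV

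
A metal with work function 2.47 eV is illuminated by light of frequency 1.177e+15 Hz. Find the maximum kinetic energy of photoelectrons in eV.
2.3977 eV

Using Einstein's photoelectric equation: KE_max = hf - φ

First, calculate the photon energy:
E_photon = hf = (6.626×10⁻³⁴ J·s)(1.177e+15 Hz)
E_photon = 4.8677 eV

Then, the maximum kinetic energy:
KE_max = E_photon - φ = 4.8677 eV - 2.47 eV = 2.3977 eV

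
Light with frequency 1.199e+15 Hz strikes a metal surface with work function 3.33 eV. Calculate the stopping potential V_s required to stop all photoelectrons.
1.6287 V

The stopping potential V_s satisfies: eV_s = KE_max

First, find KE_max using Einstein's equation:
E_photon = hf = (6.626×10⁻³⁴ J·s)(1.199e+15 Hz) = 4.9587 eV
KE_max = E_photon - φ = 4.9587 - 3.33 = 1.6287 eV

Since eV_s = KE_max:
V_s = KE_max/e = 1.6287 V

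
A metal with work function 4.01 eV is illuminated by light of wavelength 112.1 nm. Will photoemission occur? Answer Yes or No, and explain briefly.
Yes

For photoemission, the photon energy must exceed the work function.

Photon energy: E = hc/λ = 11.0601 eV
Work function: φ = 4.01 eV

Since E_photon (11.0601 eV) > φ (4.01 eV), photoemission WILL occur.
The threshold wavelength is λ₀ = hc/φ = 309.2 nm.
Since 112.1 nm < 309.2 nm, the light has sufficient energy.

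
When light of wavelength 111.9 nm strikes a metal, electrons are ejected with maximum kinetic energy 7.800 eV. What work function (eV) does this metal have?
3.28 eV

From Einstein's photoelectric equation: KE_max = hf - φ = hc/λ - φ

Rearranging for φ:
φ = hc/λ - KE_max

Calculate photon energy:
E_photon = hc/λ = 11.0799 eV

Therefore:
φ = 11.0799 - 7.800 = 3.28 eV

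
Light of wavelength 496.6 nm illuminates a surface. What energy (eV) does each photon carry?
2.4967 eV

Using E = hf = hc/λ:

E = hc/λ = (6.626×10⁻³⁴ J·s)(3×10⁸ m/s) / (496.6×10⁻⁹ m)
E = 2.4967 eV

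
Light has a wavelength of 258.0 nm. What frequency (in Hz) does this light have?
1.1620e+15 Hz

Using the wave equation: c = fλ

Solving for frequency:
f = c/λ = (3×10⁸ m/s) / (258.0×10⁻⁹ m)
f = 1.1620e+15 Hz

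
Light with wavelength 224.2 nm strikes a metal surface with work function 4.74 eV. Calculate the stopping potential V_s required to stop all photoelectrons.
0.7901 V

The stopping potential V_s satisfies: eV_s = KE_max

First, find KE_max using Einstein's equation:
E_photon = hc/λ = 5.5301 eV
KE_max = E_photon - φ = 5.5301 - 4.74 = 0.7901 eV

Since eV_s = KE_max:
V_s = KE_max/e = 0.7901 V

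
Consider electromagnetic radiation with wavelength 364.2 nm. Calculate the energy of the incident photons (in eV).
3.4043 eV

Using E = hf = hc/λ:

E = hc/λ = (6.626×10⁻³⁴ J·s)(3×10⁸ m/s) / (364.2×10⁻⁹ m)
E = 3.4043 eV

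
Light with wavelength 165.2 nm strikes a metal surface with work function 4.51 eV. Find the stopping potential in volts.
2.9951 V

The stopping potential V_s satisfies: eV_s = KE_max

First, find KE_max using Einstein's equation:
E_photon = hc/λ = 7.5051 eV
KE_max = E_photon - φ = 7.5051 - 4.51 = 2.9951 eV

Since eV_s = KE_max:
V_s = KE_max/e = 2.9951 V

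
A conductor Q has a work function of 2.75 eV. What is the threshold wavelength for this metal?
450.85 nm

The threshold wavelength is when the photon energy equals the work function:
hc/λ₀ = φ

Solving for λ₀:
λ₀ = hc/φ = (6.626×10⁻³⁴ J·s)(3×10⁸ m/s) / (2.75 eV × 1.602×10⁻¹⁹ J/eV)
λ₀ = 450.85 nm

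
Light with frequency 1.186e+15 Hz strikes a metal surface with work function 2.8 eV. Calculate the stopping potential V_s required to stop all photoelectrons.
2.1049 V

The stopping potential V_s satisfies: eV_s = KE_max

First, find KE_max using Einstein's equation:
E_photon = hf = (6.626×10⁻³⁴ J·s)(1.186e+15 Hz) = 4.9049 eV
KE_max = E_photon - φ = 4.9049 - 2.8 = 2.1049 eV

Since eV_s = KE_max:
V_s = KE_max/e = 2.1049 V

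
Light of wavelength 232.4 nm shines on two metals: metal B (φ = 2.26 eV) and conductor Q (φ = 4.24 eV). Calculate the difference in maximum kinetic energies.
1.9800 eV

Using KE_max = hc/λ - φ for each metal:

Photon energy: E = hc/λ = 5.3349 eV

For metal B (φ₁ = 2.26 eV):
KE₁ = E - φ₁ = 5.3349 - 2.26 = 3.0749 eV

For conductor Q (φ₂ = 4.24 eV):
KE₂ = E - φ₂ = 5.3349 - 4.24 = 1.0949 eV

Difference:
ΔKE = KE₁ - KE₂ = 3.0749 - 1.0949 = 1.9800 eV

Note: The difference equals the difference in work functions: 4.24 - 2.26 = 1.98 eV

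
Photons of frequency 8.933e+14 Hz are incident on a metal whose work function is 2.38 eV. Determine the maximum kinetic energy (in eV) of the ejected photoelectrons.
1.3144 eV

Using Einstein's photoelectric equation: KE_max = hf - φ

First, calculate the photon energy:
E_photon = hf = (6.626×10⁻³⁴ J·s)(8.933e+14 Hz)
E_photon = 3.6944 eV

Then, the maximum kinetic energy:
KE_max = E_photon - φ = 3.6944 eV - 2.38 eV = 1.3144 eV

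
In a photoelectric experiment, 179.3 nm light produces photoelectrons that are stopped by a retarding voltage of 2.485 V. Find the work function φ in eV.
4.43 eV

The stopping potential gives the maximum kinetic energy: KE_max = eV_s = 2.485 eV

From Einstein's photoelectric equation: KE_max = hc/λ - φ
Rearranging: φ = hc/λ - KE_max

Calculate photon energy:
E_photon = hc/λ = (6.626×10⁻³⁴ J·s)(3×10⁸ m/s) / (179.3×10⁻⁹ m) = 6.9149 eV

Therefore:
φ = 6.9149 - 2.485 = 4.43 eV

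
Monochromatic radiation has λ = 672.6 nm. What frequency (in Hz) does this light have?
4.4572e+14 Hz

Using the wave equation: c = fλ

Solving for frequency:
f = c/λ = (3×10⁸ m/s) / (672.6×10⁻⁹ m)
f = 4.4572e+14 Hz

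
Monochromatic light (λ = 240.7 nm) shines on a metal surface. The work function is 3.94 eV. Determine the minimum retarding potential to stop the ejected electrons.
1.2110 V

The stopping potential V_s satisfies: eV_s = KE_max

First, find KE_max using Einstein's equation:
E_photon = hc/λ = 5.1510 eV
KE_max = E_photon - φ = 5.1510 - 3.94 = 1.2110 eV

Since eV_s = KE_max:
V_s = KE_max/e = 1.2110 V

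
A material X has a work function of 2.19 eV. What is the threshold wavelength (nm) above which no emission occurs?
566.14 nm

The threshold wavelength is when the photon energy equals the work function:
hc/λ₀ = φ

Solving for λ₀:
λ₀ = hc/φ = (6.626×10⁻³⁴ J·s)(3×10⁸ m/s) / (2.19 eV × 1.602×10⁻¹⁹ J/eV)
λ₀ = 566.14 nm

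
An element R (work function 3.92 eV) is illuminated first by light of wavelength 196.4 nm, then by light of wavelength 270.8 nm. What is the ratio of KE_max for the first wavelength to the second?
3.6341

Using Einstein's equation: KE_max = hc/λ - φ

For λ₁ = 196.4 nm:
E₁ = hc/λ₁ = 6.3128 eV
KE₁ = E₁ - φ = 6.3128 - 3.92 = 2.3928 eV

For λ₂ = 270.8 nm:
E₂ = hc/λ₂ = 4.5784 eV
KE₂ = E₂ - φ = 4.5784 - 3.92 = 0.6584 eV

Ratio: KE₁/KE₂ = 2.3928/0.6584 = 3.6341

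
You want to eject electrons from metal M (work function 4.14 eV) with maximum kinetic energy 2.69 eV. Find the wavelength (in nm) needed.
181.53 nm

From Einstein's equation: KE_max = hc/λ - φ

Rearranging for λ:
hc/λ = KE_max + φ
λ = hc/(KE_max + φ)

Required photon energy:
E_photon = KE_max + φ = 2.69 + 4.14 = 6.83 eV

Required wavelength:
λ = hc/E_photon = (6.626×10⁻³⁴)(3×10⁸) / (6.83 × 1.602×10⁻¹⁹)
λ = 181.53 nm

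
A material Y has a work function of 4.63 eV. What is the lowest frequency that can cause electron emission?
1.1195e+15 Hz

The threshold frequency is when the photon energy equals the work function:
hf₀ = φ

Solving for f₀:
f₀ = φ/h = (4.63 eV × 1.602×10⁻¹⁹ J/eV) / (6.626×10⁻³⁴ J·s)
f₀ = 1.1195e+15 Hz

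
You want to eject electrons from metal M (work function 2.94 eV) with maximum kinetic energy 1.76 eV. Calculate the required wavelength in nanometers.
263.80 nm

From Einstein's equation: KE_max = hc/λ - φ

Rearranging for λ:
hc/λ = KE_max + φ
λ = hc/(KE_max + φ)

Required photon energy:
E_photon = KE_max + φ = 1.76 + 2.94 = 4.70 eV

Required wavelength:
λ = hc/E_photon = (6.626×10⁻³⁴)(3×10⁸) / (4.70 × 1.602×10⁻¹⁹)
λ = 263.80 nm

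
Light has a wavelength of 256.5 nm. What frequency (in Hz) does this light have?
1.1688e+15 Hz

Using the wave equation: c = fλ

Solving for frequency:
f = c/λ = (3×10⁸ m/s) / (256.5×10⁻⁹ m)
f = 1.1688e+15 Hz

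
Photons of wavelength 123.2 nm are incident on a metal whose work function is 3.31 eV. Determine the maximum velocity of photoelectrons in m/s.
1.5413e+06 m/s

First, find the maximum kinetic energy:
E_photon = hc/λ = 10.0637 eV
KE_max = E_photon - φ = 10.0637 - 3.31 = 6.7537 eV

Convert to Joules: KE_max = 6.7537 × 1.602×10⁻¹⁹ J = 1.0821e-18 J

Then use KE = ½mv² to find velocity:
v = √(2·KE/m) = √(2 × 1.0821e-18 J / 9.109e-31 kg)
v = 1.5413e+06 m/s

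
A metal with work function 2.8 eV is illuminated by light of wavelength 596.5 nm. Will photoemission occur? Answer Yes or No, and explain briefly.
No

For photoemission, the photon energy must exceed the work function.

Photon energy: E = hc/λ = 2.0785 eV
Work function: φ = 2.8 eV

Since E_photon (2.0785 eV) < φ (2.8 eV), photoemission will NOT occur.
The threshold wavelength is λ₀ = hc/φ = 442.8 nm.
Since 596.5 nm > 442.8 nm, the photons lack sufficient energy.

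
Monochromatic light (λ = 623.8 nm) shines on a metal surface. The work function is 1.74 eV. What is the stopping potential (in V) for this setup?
0.2476 V

The stopping potential V_s satisfies: eV_s = KE_max

First, find KE_max using Einstein's equation:
E_photon = hc/λ = 1.9876 eV
KE_max = E_photon - φ = 1.9876 - 1.74 = 0.2476 eV

Since eV_s = KE_max:
V_s = KE_max/e = 0.2476 V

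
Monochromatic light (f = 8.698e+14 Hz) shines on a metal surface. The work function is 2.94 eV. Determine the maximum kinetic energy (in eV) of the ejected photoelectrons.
0.6572 eV

Using Einstein's photoelectric equation: KE_max = hf - φ

First, calculate the photon energy:
E_photon = hf = (6.626×10⁻³⁴ J·s)(8.698e+14 Hz)
E_photon = 3.5972 eV

Then, the maximum kinetic energy:
KE_max = E_photon - φ = 3.5972 eV - 2.94 eV = 0.6572 eV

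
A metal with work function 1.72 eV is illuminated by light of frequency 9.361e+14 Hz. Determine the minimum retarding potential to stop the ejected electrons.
2.1514 V

The stopping potential V_s satisfies: eV_s = KE_max

First, find KE_max using Einstein's equation:
E_photon = hf = (6.626×10⁻³⁴ J·s)(9.361e+14 Hz) = 3.8714 eV
KE_max = E_photon - φ = 3.8714 - 1.72 = 2.1514 eV

Since eV_s = KE_max:
V_s = KE_max/e = 2.1514 V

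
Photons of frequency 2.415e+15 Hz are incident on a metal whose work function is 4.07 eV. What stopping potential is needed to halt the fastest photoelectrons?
5.9176 V

The stopping potential V_s satisfies: eV_s = KE_max

First, find KE_max using Einstein's equation:
E_photon = hf = (6.626×10⁻³⁴ J·s)(2.415e+15 Hz) = 9.9876 eV
KE_max = E_photon - φ = 9.9876 - 4.07 = 5.9176 eV

Since eV_s = KE_max:
V_s = KE_max/e = 5.9176 V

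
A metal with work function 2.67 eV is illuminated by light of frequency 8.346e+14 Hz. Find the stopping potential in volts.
0.7816 V

The stopping potential V_s satisfies: eV_s = KE_max

First, find KE_max using Einstein's equation:
E_photon = hf = (6.626×10⁻³⁴ J·s)(8.346e+14 Hz) = 3.4516 eV
KE_max = E_photon - φ = 3.4516 - 2.67 = 0.7816 eV

Since eV_s = KE_max:
V_s = KE_max/e = 0.7816 V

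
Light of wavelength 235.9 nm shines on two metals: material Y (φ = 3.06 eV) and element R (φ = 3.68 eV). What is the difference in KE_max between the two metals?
0.6200 eV

Using KE_max = hc/λ - φ for each metal:

Photon energy: E = hc/λ = 5.2558 eV

For material Y (φ₁ = 3.06 eV):
KE₁ = E - φ₁ = 5.2558 - 3.06 = 2.1958 eV

For element R (φ₂ = 3.68 eV):
KE₂ = E - φ₂ = 5.2558 - 3.68 = 1.5758 eV

Difference:
ΔKE = KE₁ - KE₂ = 2.1958 - 1.5758 = 0.6200 eV

Note: The difference equals the difference in work functions: 3.68 - 3.06 = 0.62 eV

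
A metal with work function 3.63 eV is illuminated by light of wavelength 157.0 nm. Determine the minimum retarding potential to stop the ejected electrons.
4.2671 V

The stopping potential V_s satisfies: eV_s = KE_max

First, find KE_max using Einstein's equation:
E_photon = hc/λ = 7.8971 eV
KE_max = E_photon - φ = 7.8971 - 3.63 = 4.2671 eV

Since eV_s = KE_max:
V_s = KE_max/e = 4.2671 V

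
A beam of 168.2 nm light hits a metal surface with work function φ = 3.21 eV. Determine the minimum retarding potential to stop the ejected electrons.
4.1612 V

The stopping potential V_s satisfies: eV_s = KE_max

First, find KE_max using Einstein's equation:
E_photon = hc/λ = 7.3712 eV
KE_max = E_photon - φ = 7.3712 - 3.21 = 4.1612 eV

Since eV_s = KE_max:
V_s = KE_max/e = 4.1612 V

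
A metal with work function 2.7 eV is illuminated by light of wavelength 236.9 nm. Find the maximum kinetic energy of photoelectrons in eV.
2.5336 eV

Using Einstein's photoelectric equation: KE_max = hf - φ = hc/λ - φ

First, calculate the photon energy:
E_photon = hc/λ = (6.626×10⁻³⁴ J·s)(3×10⁸ m/s) / (236.9×10⁻⁹ m)
E_photon = 5.2336 eV

Then, the maximum kinetic energy:
KE_max = E_photon - φ = 5.2336 eV - 2.7 eV = 2.5336 eV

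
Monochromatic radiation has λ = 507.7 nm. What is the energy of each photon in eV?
2.4421 eV

Using E = hf = hc/λ:

E = hc/λ = (6.626×10⁻³⁴ J·s)(3×10⁸ m/s) / (507.7×10⁻⁹ m)
E = 2.4421 eV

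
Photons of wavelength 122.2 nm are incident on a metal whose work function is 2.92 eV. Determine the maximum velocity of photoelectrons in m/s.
1.5943e+06 m/s

First, find the maximum kinetic energy:
E_photon = hc/λ = 10.1460 eV
KE_max = E_photon - φ = 10.1460 - 2.92 = 7.2260 eV

Convert to Joules: KE_max = 7.2260 × 1.602×10⁻¹⁹ J = 1.1577e-18 J

Then use KE = ½mv² to find velocity:
v = √(2·KE/m) = √(2 × 1.1577e-18 J / 9.109e-31 kg)
v = 1.5943e+06 m/s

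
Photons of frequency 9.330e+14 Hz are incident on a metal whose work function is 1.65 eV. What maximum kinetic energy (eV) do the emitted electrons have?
2.2086 eV

Using Einstein's photoelectric equation: KE_max = hf - φ

First, calculate the photon energy:
E_photon = hf = (6.626×10⁻³⁴ J·s)(9.330e+14 Hz)
E_photon = 3.8586 eV

Then, the maximum kinetic energy:
KE_max = E_photon - φ = 3.8586 eV - 1.65 eV = 2.2086 eV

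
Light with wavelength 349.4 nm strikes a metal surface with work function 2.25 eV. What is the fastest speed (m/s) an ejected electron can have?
6.7584e+05 m/s

First, find the maximum kinetic energy:
E_photon = hc/λ = 3.5485 eV
KE_max = E_photon - φ = 3.5485 - 2.25 = 1.2985 eV

Convert to Joules: KE_max = 1.2985 × 1.602×10⁻¹⁹ J = 2.0804e-19 J

Then use KE = ½mv² to find velocity:
v = √(2·KE/m) = √(2 × 2.0804e-19 J / 9.109e-31 kg)
v = 6.7584e+05 m/s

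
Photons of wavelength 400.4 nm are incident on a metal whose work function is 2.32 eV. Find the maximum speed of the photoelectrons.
5.2264e+05 m/s

First, find the maximum kinetic energy:
E_photon = hc/λ = 3.0965 eV
KE_max = E_photon - φ = 3.0965 - 2.32 = 0.7765 eV

Convert to Joules: KE_max = 0.7765 × 1.602×10⁻¹⁹ J = 1.2441e-19 J

Then use KE = ½mv² to find velocity:
v = √(2·KE/m) = √(2 × 1.2441e-19 J / 9.109e-31 kg)
v = 5.2264e+05 m/s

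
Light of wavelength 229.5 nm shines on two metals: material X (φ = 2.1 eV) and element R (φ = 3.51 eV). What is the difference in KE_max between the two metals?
1.4100 eV

Using KE_max = hc/λ - φ for each metal:

Photon energy: E = hc/λ = 5.4024 eV

For material X (φ₁ = 2.1 eV):
KE₁ = E - φ₁ = 5.4024 - 2.1 = 3.3024 eV

For element R (φ₂ = 3.51 eV):
KE₂ = E - φ₂ = 5.4024 - 3.51 = 1.8924 eV

Difference:
ΔKE = KE₁ - KE₂ = 3.3024 - 1.8924 = 1.4100 eV

Note: The difference equals the difference in work functions: 3.51 - 2.1 = 1.41 eV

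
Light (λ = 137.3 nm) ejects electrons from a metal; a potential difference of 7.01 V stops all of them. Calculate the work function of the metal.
2.02 eV

The stopping potential gives the maximum kinetic energy: KE_max = eV_s = 7.01 eV

From Einstein's photoelectric equation: KE_max = hc/λ - φ
Rearranging: φ = hc/λ - KE_max

Calculate photon energy:
E_photon = hc/λ = (6.626×10⁻³⁴ J·s)(3×10⁸ m/s) / (137.3×10⁻⁹ m) = 9.0302 eV

Therefore:
φ = 9.0302 - 7.01 = 2.02 eV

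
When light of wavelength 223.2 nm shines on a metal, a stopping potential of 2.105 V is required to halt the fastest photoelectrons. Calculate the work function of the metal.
3.45 eV

The stopping potential gives the maximum kinetic energy: KE_max = eV_s = 2.105 eV

From Einstein's photoelectric equation: KE_max = hc/λ - φ
Rearranging: φ = hc/λ - KE_max

Calculate photon energy:
E_photon = hc/λ = (6.626×10⁻³⁴ J·s)(3×10⁸ m/s) / (223.2×10⁻⁹ m) = 5.5548 eV

Therefore:
φ = 5.5548 - 2.105 = 3.45 eV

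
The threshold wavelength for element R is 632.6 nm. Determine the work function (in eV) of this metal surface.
1.96 eV

At the threshold wavelength, photon energy equals work function:
φ = hc/λ₀

Calculating:
φ = (6.626×10⁻³⁴ J·s)(3×10⁸ m/s) / (632.6×10⁻⁹ m)
φ = 1.96 eV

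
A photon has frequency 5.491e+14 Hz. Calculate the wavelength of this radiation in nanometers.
545.97 nm

Using the wave equation: c = fλ

Solving for wavelength:
λ = c/f = (3×10⁸ m/s) / (5.491e+14 Hz)
λ = 545.97 nm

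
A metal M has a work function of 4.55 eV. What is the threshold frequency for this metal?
1.1002e+15 Hz

The threshold frequency is when the photon energy equals the work function:
hf₀ = φ

Solving for f₀:
f₀ = φ/h = (4.55 eV × 1.602×10⁻¹⁹ J/eV) / (6.626×10⁻³⁴ J·s)
f₀ = 1.1002e+15 Hz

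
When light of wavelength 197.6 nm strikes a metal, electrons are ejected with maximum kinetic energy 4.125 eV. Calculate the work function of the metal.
2.15 eV

From Einstein's photoelectric equation: KE_max = hf - φ = hc/λ - φ

Rearranging for φ:
φ = hc/λ - KE_max

Calculate photon energy:
E_photon = hc/λ = 6.2745 eV

Therefore:
φ = 6.2745 - 4.125 = 2.15 eV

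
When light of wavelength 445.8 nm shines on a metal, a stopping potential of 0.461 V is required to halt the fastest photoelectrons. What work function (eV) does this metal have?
2.32 eV

The stopping potential gives the maximum kinetic energy: KE_max = eV_s = 0.461 eV

From Einstein's photoelectric equation: KE_max = hc/λ - φ
Rearranging: φ = hc/λ - KE_max

Calculate photon energy:
E_photon = hc/λ = (6.626×10⁻³⁴ J·s)(3×10⁸ m/s) / (445.8×10⁻⁹ m) = 2.7812 eV

Therefore:
φ = 2.7812 - 0.461 = 2.32 eV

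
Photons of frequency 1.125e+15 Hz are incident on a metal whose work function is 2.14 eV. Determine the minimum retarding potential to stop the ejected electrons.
2.5126 V

The stopping potential V_s satisfies: eV_s = KE_max

First, find KE_max using Einstein's equation:
E_photon = hf = (6.626×10⁻³⁴ J·s)(1.125e+15 Hz) = 4.6526 eV
KE_max = E_photon - φ = 4.6526 - 2.14 = 2.5126 eV

Since eV_s = KE_max:
V_s = KE_max/e = 2.5126 V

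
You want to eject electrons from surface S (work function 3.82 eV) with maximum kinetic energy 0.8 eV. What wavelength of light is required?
268.36 nm

From Einstein's equation: KE_max = hc/λ - φ

Rearranging for λ:
hc/λ = KE_max + φ
λ = hc/(KE_max + φ)

Required photon energy:
E_photon = KE_max + φ = 0.8 + 3.82 = 4.62 eV

Required wavelength:
λ = hc/E_photon = (6.626×10⁻³⁴)(3×10⁸) / (4.62 × 1.602×10⁻¹⁹)
λ = 268.36 nm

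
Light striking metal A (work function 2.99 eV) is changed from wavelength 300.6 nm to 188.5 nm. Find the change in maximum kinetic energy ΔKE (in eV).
2.4529 eV

Using Einstein's equation: KE_max = hc/λ - φ

For λ₁ = 300.6 nm:
KE₁ = hc/λ₁ - φ = 4.1246 - 2.99 = 1.1346 eV

For λ₂ = 188.5 nm:
KE₂ = hc/λ₂ - φ = 6.5774 - 2.99 = 3.5874 eV

Change in KE:
ΔKE = KE₂ - KE₁ = 3.5874 - 1.1346 = 2.4529 eV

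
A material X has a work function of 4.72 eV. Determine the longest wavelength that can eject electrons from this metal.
262.68 nm

The threshold wavelength is when the photon energy equals the work function:
hc/λ₀ = φ

Solving for λ₀:
λ₀ = hc/φ = (6.626×10⁻³⁴ J·s)(3×10⁸ m/s) / (4.72 eV × 1.602×10⁻¹⁹ J/eV)
λ₀ = 262.68 nm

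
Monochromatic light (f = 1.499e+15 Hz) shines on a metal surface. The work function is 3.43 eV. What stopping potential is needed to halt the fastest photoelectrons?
2.7694 V

The stopping potential V_s satisfies: eV_s = KE_max

First, find KE_max using Einstein's equation:
E_photon = hf = (6.626×10⁻³⁴ J·s)(1.499e+15 Hz) = 6.1994 eV
KE_max = E_photon - φ = 6.1994 - 3.43 = 2.7694 eV

Since eV_s = KE_max:
V_s = KE_max/e = 2.7694 V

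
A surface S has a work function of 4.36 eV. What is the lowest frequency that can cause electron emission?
1.0542e+15 Hz

The threshold frequency is when the photon energy equals the work function:
hf₀ = φ

Solving for f₀:
f₀ = φ/h = (4.36 eV × 1.602×10⁻¹⁹ J/eV) / (6.626×10⁻³⁴ J·s)
f₀ = 1.0542e+15 Hz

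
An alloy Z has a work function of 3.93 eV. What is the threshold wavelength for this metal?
315.48 nm

The threshold wavelength is when the photon energy equals the work function:
hc/λ₀ = φ

Solving for λ₀:
λ₀ = hc/φ = (6.626×10⁻³⁴ J·s)(3×10⁸ m/s) / (3.93 eV × 1.602×10⁻¹⁹ J/eV)
λ₀ = 315.48 nm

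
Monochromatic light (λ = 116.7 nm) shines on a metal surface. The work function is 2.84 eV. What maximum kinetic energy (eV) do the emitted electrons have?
7.7842 eV

Using Einstein's photoelectric equation: KE_max = hf - φ = hc/λ - φ

First, calculate the photon energy:
E_photon = hc/λ = (6.626×10⁻³⁴ J·s)(3×10⁸ m/s) / (116.7×10⁻⁹ m)
E_photon = 10.6242 eV

Then, the maximum kinetic energy:
KE_max = E_photon - φ = 10.6242 eV - 2.84 eV = 7.7842 eV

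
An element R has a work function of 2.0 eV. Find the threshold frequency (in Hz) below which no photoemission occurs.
4.8360e+14 Hz

The threshold frequency is when the photon energy equals the work function:
hf₀ = φ

Solving for f₀:
f₀ = φ/h = (2.0 eV × 1.602×10⁻¹⁹ J/eV) / (6.626×10⁻³⁴ J·s)
f₀ = 4.8360e+14 Hz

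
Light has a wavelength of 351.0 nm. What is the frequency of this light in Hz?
8.5411e+14 Hz

Using the wave equation: c = fλ

Solving for frequency:
f = c/λ = (3×10⁸ m/s) / (351.0×10⁻⁹ m)
f = 8.5411e+14 Hz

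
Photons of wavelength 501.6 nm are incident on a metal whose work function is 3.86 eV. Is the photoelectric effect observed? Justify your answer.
No

For photoemission, the photon energy must exceed the work function.

Photon energy: E = hc/λ = 2.4718 eV
Work function: φ = 3.86 eV

Since E_photon (2.4718 eV) < φ (3.86 eV), photoemission will NOT occur.
The threshold wavelength is λ₀ = hc/φ = 321.2 nm.
Since 501.6 nm > 321.2 nm, the photons lack sufficient energy.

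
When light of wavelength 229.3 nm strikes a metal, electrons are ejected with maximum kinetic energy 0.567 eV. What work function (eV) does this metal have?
4.84 eV

From Einstein's photoelectric equation: KE_max = hf - φ = hc/λ - φ

Rearranging for φ:
φ = hc/λ - KE_max

Calculate photon energy:
E_photon = hc/λ = 5.4071 eV

Therefore:
φ = 5.4071 - 0.567 = 4.84 eV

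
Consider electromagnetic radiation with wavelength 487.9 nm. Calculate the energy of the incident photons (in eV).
2.5412 eV

Using E = hf = hc/λ:

E = hc/λ = (6.626×10⁻³⁴ J·s)(3×10⁸ m/s) / (487.9×10⁻⁹ m)
E = 2.5412 eV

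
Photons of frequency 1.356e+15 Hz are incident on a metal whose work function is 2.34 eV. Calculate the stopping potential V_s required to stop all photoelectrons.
3.2680 V

The stopping potential V_s satisfies: eV_s = KE_max

First, find KE_max using Einstein's equation:
E_photon = hf = (6.626×10⁻³⁴ J·s)(1.356e+15 Hz) = 5.6080 eV
KE_max = E_photon - φ = 5.6080 - 2.34 = 3.2680 eV

Since eV_s = KE_max:
V_s = KE_max/e = 3.2680 V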